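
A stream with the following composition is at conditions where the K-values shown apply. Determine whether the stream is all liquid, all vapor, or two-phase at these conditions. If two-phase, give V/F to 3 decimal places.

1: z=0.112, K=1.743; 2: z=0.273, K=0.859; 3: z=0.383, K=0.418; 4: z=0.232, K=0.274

ΣzᵢKᵢ = 0.653; Σzᵢ/Kᵢ = 2.145.
Since ΣzᵢKᵢ < 1 the mixture is below its bubble point — single liquid phase.

all liquid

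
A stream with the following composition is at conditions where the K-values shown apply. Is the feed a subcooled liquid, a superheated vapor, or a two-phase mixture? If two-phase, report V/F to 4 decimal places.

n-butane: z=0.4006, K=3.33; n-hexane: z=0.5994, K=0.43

two-phase, V/F = 0.4456

ΣzᵢKᵢ = 1.5917; Σzᵢ/Kᵢ = 1.5143.
Both exceed 1, so a two-phase solution exists.
Material balance + equilibrium reduce to Σ zᵢ(Kᵢ−1)/(1+ψ(Kᵢ−1)) = 0.
Binary case is linear: z₁(K₁−1)(1+ψ(K₂−1)) + z₂(K₂−1)(1+ψ(K₁−1)) = 0
⇒ ψ = [z₁(K₁−1)+z₂(K₂−1)] / [−(K₁−1)(K₂−1)] = 0.59174/1.32810 = 0.4456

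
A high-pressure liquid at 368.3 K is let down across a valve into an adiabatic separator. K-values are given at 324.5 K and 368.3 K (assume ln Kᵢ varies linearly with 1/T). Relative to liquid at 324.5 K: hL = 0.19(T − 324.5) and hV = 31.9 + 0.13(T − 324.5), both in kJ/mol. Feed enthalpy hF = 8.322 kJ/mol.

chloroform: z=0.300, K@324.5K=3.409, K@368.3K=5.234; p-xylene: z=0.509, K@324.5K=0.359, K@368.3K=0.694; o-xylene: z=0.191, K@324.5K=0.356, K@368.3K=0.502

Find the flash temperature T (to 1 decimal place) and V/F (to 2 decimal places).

T = 330.5 K, V/F = 0.23

Adiabatic flash: solve Rachford–Rice at each trial T, then check hF = ψ·hV(T) + (1−ψ)·hL(T).
  T = 324.5 K: K = (3.409, 0.359, 0.356), RR gives ψ = 0.177, H_out = 5.641 kJ/mol
  T = 368.3 K: K = (5.234, 0.694, 0.502), RR gives ψ = 0.656, H_out = 27.530 kJ/mol
  T = 346.4 K: K = (4.282, 0.510, 0.427), RR gives ψ = 0.371, H_out = 15.509 kJ/mol
  T = 335.4 K: K = (3.833, 0.430, 0.391), RR gives ψ = 0.269, H_out = 10.489 kJ/mol
  T = 329.9 K: K = (3.616, 0.393, 0.373), RR gives ψ = 0.222, H_out = 8.047 kJ/mol
  T = 332.6 K: K = (3.722, 0.411, 0.382), RR gives ψ = 0.245, H_out = 9.244 kJ/mol
  T = 331.2 K: K = (3.667, 0.402, 0.377), RR gives ψ = 0.233, H_out = 8.624 kJ/mol
Linear interpolation between T = 329.9 (H_out = 8.047) and T = 331.2 (H_out = 8.624) on hF = 8.322 gives T ≈ 330.5 K, at which ψ = 0.23.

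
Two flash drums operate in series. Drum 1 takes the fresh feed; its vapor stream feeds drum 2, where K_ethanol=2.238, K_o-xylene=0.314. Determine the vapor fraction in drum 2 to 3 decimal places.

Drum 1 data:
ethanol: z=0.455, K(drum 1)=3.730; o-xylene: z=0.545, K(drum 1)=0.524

Drum 1:
Newton–Raphson from ψ₁ = 0.5:
  ψ₁ = 0.500: g = 0.1848, g' = -0.819 → ψ₁ = 0.726
  ψ₁ = 0.726: g = 0.0204, g' = -0.670 → ψ₁ = 0.756
Converged at ψ₁ = 0.756.
Drum-1 compositions:
  ethanol: x = 0.148, y = 0.554
  o-xylene: x = 0.852, y = 0.446
Drum-2 feed = drum-1 vapor: z₂ = (0.5538, 0.4462).
Drum 2:
Material balance + equilibrium reduce to Σ zᵢ(Kᵢ−1)/(1+ψ₂(Kᵢ−1)) = 0.
Feasibility: ΣzᵢKᵢ = 1.380, Σzᵢ/Kᵢ = 1.668 — both > 1, two phases present.
Binary case is linear: z₁(K₁−1)(1+ψ₂(K₂−1)) + z₂(K₂−1)(1+ψ₂(K₁−1)) = 0
⇒ ψ₂ = [z₁(K₁−1)+z₂(K₂−1)] / [−(K₁−1)(K₂−1)] = 0.3795/0.8493 = 0.447
  ethanol: x = 0.357, y = 0.798
  o-xylene: x = 0.643, y = 0.202

V/F (drum 2) = 0.447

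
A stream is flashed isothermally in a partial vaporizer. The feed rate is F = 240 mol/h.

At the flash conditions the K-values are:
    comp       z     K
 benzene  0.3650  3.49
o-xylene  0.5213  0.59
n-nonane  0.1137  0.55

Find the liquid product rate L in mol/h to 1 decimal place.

Rachford–Rice: g(ψ) = Σ zᵢ(Kᵢ−1)/(1+ψ(Kᵢ−1)) = 0.
Check two-phase: ΣzᵢKᵢ = 1.6440 > 1 and Σzᵢ/Kᵢ = 1.1949 > 1, so g(0) = 0.6440 > 0 and g(1) = -0.1949 < 0.
Newton–Raphson from ψ = 0.5:
  ψ = 0.5000: g = 0.06997, g' = -0.6260 → ψ = 0.6118
  ψ = 0.6118: g = 0.00429, g' = -0.5554 → ψ = 0.6195
Converged at ψ = 0.6195.
Then V = ψ·F = 0.6195·240 = 148.7 mol/h and L = F − V = 91.3 mol/h.

L = 91.3 mol/h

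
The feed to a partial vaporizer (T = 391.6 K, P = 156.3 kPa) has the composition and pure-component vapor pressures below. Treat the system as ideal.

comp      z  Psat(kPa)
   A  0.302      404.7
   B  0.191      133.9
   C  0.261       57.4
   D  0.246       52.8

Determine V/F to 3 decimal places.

Raoult's law: Kᵢ = Pᵢˢᵃᵗ/P = Pᵢˢᵃᵗ/156.3.
  K_A = 404.7/156.3 = 2.58925, K_B = 133.9/156.3 = 0.85669, K_C = 57.4/156.3 = 0.36724, K_D = 52.8/156.3 = 0.33781
Rachford–Rice: g(V/F) = Σ zᵢ(Kᵢ−1)/(1+V/F(Kᵢ−1)) = 0.
g(0) = ΣzᵢKᵢ − 1 = 0.125 and g(1) = 1 − Σzᵢ/Kᵢ = -0.779, so a root lies in (0, 1).
Newton–Raphson from V/F = 0.32:
  V/F = 0.320: g = -0.1243, g' = -0.677 → V/F = 0.137
  V/F = 0.137: g = 0.0066, g' = -0.775 → V/F = 0.145
Converged at V/F = 0.145.

V/F = 0.145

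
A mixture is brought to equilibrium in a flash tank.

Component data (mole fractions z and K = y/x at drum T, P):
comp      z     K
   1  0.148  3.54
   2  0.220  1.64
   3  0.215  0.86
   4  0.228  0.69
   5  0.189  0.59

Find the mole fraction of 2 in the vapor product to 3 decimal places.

y_2 = 0.249

Material balance + equilibrium reduce to Σ zᵢ(Kᵢ−1)/(1+V/F(Kᵢ−1)) = 0.
g(0) = ΣzᵢKᵢ − 1 = 0.338 and g(1) = 1 − Σzᵢ/Kᵢ = -0.077, so a root lies in (0, 1).
Newton iteration, V/F⁰ = 0.43:
  V/F = 0.430: g = 0.0824, g' = -0.354 → V/F = 0.663
  V/F = 0.663: g = 0.0104, g' = -0.277 → V/F = 0.700
  V/F = 0.700: g = 0.0001, g' = -0.270 → V/F = 0.701
Converged at V/F = 0.701.
Compositions from xᵢ = zᵢ/(1+V/F(Kᵢ−1)), yᵢ = Kᵢxᵢ:
  1: x = 0.053, y = 0.188
  2: x = 0.152, y = 0.249
  3: x = 0.238, y = 0.205
  4: x = 0.291, y = 0.201
  5: x = 0.265, y = 0.156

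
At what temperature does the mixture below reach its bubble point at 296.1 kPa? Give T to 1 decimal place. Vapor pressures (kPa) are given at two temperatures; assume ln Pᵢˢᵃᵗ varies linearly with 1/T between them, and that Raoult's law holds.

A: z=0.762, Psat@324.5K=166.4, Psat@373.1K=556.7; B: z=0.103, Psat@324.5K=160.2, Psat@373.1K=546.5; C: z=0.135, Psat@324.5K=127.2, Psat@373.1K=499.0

T = 347.1 K

Bubble-point temperature: ΣzᵢPᵢˢᵃᵗ(T) = P. Interpolate ln Pᵢˢᵃᵗ = aᵢ + bᵢ/T.
  T = 324.5 K: ΣzᵢPᵢˢᵃᵗ = 160.47 kPa
  T = 373.1 K: ΣzᵢPᵢˢᵃᵗ = 547.86 kPa
  T = 348.8 K: ΣzᵢPᵢˢᵃᵗ = 309.36 kPa
  T = 336.6 K: ΣzᵢPᵢˢᵃᵗ = 225.14 kPa
  T = 342.7 K: ΣzᵢPᵢˢᵃᵗ = 264.65 kPa
  T = 345.8 K: ΣzᵢPᵢˢᵃᵗ = 286.70 kPa
  T = 347.3 K: ΣzᵢPᵢˢᵃᵗ = 297.86 kPa
Interpolating between 345.8 K and 347.3 K gives T ≈ 347.1 K.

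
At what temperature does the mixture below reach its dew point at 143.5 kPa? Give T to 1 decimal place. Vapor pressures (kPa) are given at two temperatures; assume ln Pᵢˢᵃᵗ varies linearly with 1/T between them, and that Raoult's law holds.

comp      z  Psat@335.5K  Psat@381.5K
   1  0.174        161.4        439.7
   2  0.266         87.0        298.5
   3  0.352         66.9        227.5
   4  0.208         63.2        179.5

Dew-point temperature: Σzᵢ·P/Pᵢˢᵃᵗ(T) = 1. Interpolate ln Pᵢˢᵃᵗ = aᵢ + bᵢ/T.
  T = 335.5 K: ΣzᵢP/Pᵢˢᵃᵗ = 1.8208
  T = 381.5 K: ΣzᵢP/Pᵢˢᵃᵗ = 0.5730
  T = 358.5 K: ΣzᵢP/Pᵢˢᵃᵗ = 0.9831
  T = 347.0 K: ΣzᵢP/Pᵢˢᵃᵗ = 1.3239
  T = 352.8 K: ΣzᵢP/Pᵢˢᵃᵗ = 1.1366
  T = 355.6 K: ΣzᵢP/Pᵢˢᵃᵗ = 1.0578
Interpolating between 355.6 K and 358.5 K gives T ≈ 357.8 K.

T = 357.8 K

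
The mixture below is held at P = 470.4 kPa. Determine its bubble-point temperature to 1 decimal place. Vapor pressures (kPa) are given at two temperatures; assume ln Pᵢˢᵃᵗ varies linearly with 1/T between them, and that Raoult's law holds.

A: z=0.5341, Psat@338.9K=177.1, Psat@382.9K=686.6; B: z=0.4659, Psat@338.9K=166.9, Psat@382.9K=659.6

T = 370.2 K

Bubble-point temperature: ΣzᵢPᵢˢᵃᵗ(T) = P. Interpolate ln Pᵢˢᵃᵗ = aᵢ + bᵢ/T.
  T = 338.9 K: ΣzᵢPᵢˢᵃᵗ = 172.35 kPa
  T = 382.9 K: ΣzᵢPᵢˢᵃᵗ = 674.02 kPa
  T = 360.9 K: ΣzᵢPᵢˢᵃᵗ = 355.29 kPa
  T = 371.9 K: ΣzᵢPᵢˢᵃᵗ = 494.02 kPa
  T = 366.4 K: ΣzᵢPᵢˢᵃᵗ = 419.99 kPa
  T = 369.1 K: ΣzᵢPᵢˢᵃᵗ = 455.10 kPa
Interpolating between 369.1 K and 371.9 K gives T ≈ 370.2 K.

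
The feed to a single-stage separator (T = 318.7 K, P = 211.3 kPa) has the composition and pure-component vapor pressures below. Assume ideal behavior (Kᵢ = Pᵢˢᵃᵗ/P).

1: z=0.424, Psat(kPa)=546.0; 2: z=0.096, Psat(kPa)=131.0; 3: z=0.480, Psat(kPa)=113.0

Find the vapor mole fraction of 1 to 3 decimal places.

Raoult's law: Kᵢ = Pᵢˢᵃᵗ/P = Pᵢˢᵃᵗ/211.3.
  K_1 = 546.0/211.3 = 2.58400, K_2 = 131.0/211.3 = 0.61997, K_3 = 113.0/211.3 = 0.53478
Material balance + equilibrium reduce to Σ zᵢ(Kᵢ−1)/(1+ψ(Kᵢ−1)) = 0.
Feasibility: ΣzᵢKᵢ = 1.412, Σzᵢ/Kᵢ = 1.216 — both > 1, two phases present.
Newton iteration, ψ⁰ = 0.7:
  ψ = 0.700: g = -0.0624, g' = -0.493 → ψ = 0.574
  ψ = 0.574: g = 0.0007, g' = -0.508 → ψ = 0.575
Converged at ψ = 0.575.
Compositions from xᵢ = zᵢ/(1+ψ(Kᵢ−1)), yᵢ = Kᵢxᵢ:
  1: x = 0.222, y = 0.573
  2: x = 0.123, y = 0.076
  3: x = 0.655, y = 0.350

y_1 = 0.573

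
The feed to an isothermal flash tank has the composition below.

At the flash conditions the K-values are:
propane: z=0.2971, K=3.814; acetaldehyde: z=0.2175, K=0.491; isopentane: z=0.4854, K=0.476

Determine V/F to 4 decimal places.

Rachford–Rice: g(V/F) = Σ zᵢ(Kᵢ−1)/(1+V/F(Kᵢ−1)) = 0.
Feasibility: ΣzᵢKᵢ = 1.4710, Σzᵢ/Kᵢ = 1.5406 — both > 1, two phases present.
Iterate (Newton) starting at V/F = 0.69:
  V/F = 0.6900: g = -0.28482, g' = -0.7327 → V/F = 0.3013
  V/F = 0.3013: g = 0.01966, g' = -0.9556 → V/F = 0.3219
  V/F = 0.3219: g = 0.00036, g' = -0.9212 → V/F = 0.3222
Converged at V/F = 0.3222.

V/F = 0.3222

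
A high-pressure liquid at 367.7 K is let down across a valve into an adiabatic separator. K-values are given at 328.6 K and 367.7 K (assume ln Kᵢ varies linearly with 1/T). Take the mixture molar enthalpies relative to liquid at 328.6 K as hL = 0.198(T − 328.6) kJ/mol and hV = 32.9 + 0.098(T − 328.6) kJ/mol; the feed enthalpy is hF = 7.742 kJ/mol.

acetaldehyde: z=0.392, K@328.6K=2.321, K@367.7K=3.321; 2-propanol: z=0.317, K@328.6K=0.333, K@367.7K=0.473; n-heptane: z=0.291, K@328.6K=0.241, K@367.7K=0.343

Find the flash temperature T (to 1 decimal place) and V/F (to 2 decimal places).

T = 338.2 K, V/F = 0.18

Adiabatic flash: solve Rachford–Rice at each trial T, then check hF = ψ·hV(T) + (1−ψ)·hL(T).
  T = 328.6 K: K = (2.321, 0.333, 0.241), RR gives ψ = 0.091, H_out = 2.990 kJ/mol
  T = 367.7 K: K = (3.321, 0.473, 0.343), RR gives ψ = 0.401, H_out = 19.362 kJ/mol
  T = 348.1 K: K = (2.803, 0.401, 0.290), RR gives ψ = 0.263, H_out = 11.999 kJ/mol
  T = 338.4 K: K = (2.559, 0.366, 0.265), RR gives ψ = 0.184, H_out = 7.824 kJ/mol
  T = 333.5 K: K = (2.439, 0.350, 0.253), RR gives ψ = 0.140, H_out = 5.502 kJ/mol
  T = 335.9 K: K = (2.497, 0.358, 0.259), RR gives ψ = 0.162, H_out = 6.660 kJ/mol
  T = 337.1 K: K = (2.527, 0.362, 0.262), RR gives ψ = 0.173, H_out = 7.224 kJ/mol
Linear interpolation between T = 337.1 (H_out = 7.224) and T = 338.4 (H_out = 7.824) on hF = 7.742 gives T ≈ 338.2 K, at which ψ = 0.18.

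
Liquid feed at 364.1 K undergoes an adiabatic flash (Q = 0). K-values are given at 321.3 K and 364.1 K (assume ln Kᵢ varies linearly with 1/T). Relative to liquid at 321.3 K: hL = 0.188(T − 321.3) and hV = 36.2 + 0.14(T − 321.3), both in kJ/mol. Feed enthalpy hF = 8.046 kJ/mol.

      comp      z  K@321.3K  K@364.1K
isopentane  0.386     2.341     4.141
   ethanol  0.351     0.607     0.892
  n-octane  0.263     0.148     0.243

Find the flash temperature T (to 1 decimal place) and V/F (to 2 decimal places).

Adiabatic flash: solve Rachford–Rice at each trial T, then check hF = ψ·hV(T) + (1−ψ)·hL(T).
  T = 321.3 K: K = (2.341, 0.607, 0.148), RR gives ψ = 0.185, H_out = 6.696 kJ/mol
  T = 364.1 K: K = (4.141, 0.892, 0.243), RR gives ψ = 0.615, H_out = 29.061 kJ/mol
  T = 342.7 K: K = (3.169, 0.745, 0.193), RR gives ψ = 0.438, H_out = 19.428 kJ/mol
  T = 332.0 K: K = (2.737, 0.675, 0.170), RR gives ψ = 0.327, H_out = 13.680 kJ/mol
  T = 326.6 K: K = (2.533, 0.640, 0.158), RR gives ψ = 0.260, H_out = 10.360 kJ/mol
  T = 324.0 K: K = (2.438, 0.624, 0.153), RR gives ψ = 0.225, H_out = 8.621 kJ/mol
  T = 322.6 K: K = (2.387, 0.615, 0.151), RR gives ψ = 0.205, H_out = 7.639 kJ/mol
Linear interpolation between T = 322.6 (H_out = 7.639) and T = 324.0 (H_out = 8.621) on hF = 8.046 gives T ≈ 323.2 K, at which ψ = 0.21.

T = 323.2 K, V/F = 0.21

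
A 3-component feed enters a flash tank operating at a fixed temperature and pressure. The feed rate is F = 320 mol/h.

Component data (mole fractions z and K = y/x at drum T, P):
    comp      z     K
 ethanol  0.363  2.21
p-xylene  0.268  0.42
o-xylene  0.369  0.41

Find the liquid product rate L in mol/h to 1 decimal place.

Rachford–Rice: g(V/F) = Σ zᵢ(Kᵢ−1)/(1+V/F(Kᵢ−1)) = 0.
Feasibility: ΣzᵢKᵢ = 1.066, Σzᵢ/Kᵢ = 1.702 — both > 1, two phases present.
Newton iteration, V/F⁰ = 0.5:
  V/F = 0.500: g = -0.2541, g' = -0.644 → V/F = 0.105
  V/F = 0.105: g = -0.0080, g' = -0.666 → V/F = 0.093
Converged at V/F = 0.093.
Then V = V/F·F = 0.0932·320 = 29.8 mol/h and L = F − V = 290.2 mol/h.

L = 290.2 mol/h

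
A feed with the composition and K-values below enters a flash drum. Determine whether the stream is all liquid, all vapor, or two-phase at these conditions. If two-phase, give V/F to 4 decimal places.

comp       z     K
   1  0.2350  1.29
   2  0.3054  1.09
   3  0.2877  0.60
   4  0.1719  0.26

all liquid

ΣzᵢKᵢ = 0.8533; Σzᵢ/Kᵢ = 1.6030.
Since ΣzᵢKᵢ < 1 the mixture is below its bubble point — single liquid phase.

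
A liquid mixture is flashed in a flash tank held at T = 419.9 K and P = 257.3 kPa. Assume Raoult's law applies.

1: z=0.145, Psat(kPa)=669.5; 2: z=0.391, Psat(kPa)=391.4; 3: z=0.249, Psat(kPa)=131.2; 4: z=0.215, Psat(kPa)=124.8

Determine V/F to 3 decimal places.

Raoult's law: Kᵢ = Pᵢˢᵃᵗ/P = Pᵢˢᵃᵗ/257.3.
  K_1 = 669.5/257.3 = 2.60202, K_2 = 391.4/257.3 = 1.52118, K_3 = 131.2/257.3 = 0.50991, K_4 = 124.8/257.3 = 0.48504
Newton–Raphson from V/F = 0.54:
  V/F = 0.540: g = -0.0357, g' = -0.392 → V/F = 0.449
  V/F = 0.449: g = -0.0001, g' = -0.390 → V/F = 0.448
Converged at V/F = 0.448.

V/F = 0.448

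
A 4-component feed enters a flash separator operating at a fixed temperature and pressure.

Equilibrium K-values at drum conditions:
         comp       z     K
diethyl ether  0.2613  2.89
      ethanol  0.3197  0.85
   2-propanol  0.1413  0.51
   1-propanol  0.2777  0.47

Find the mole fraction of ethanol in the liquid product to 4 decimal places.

Iterate (Newton) starting at V/F = 0.52:
  V/F = 0.5200: g = -0.09903, g' = -0.4556 → V/F = 0.3027
  V/F = 0.3027: g = 0.00733, g' = -0.5430 → V/F = 0.3161
  V/F = 0.3161: g = 0.00006, g' = -0.5337 → V/F = 0.3163
Converged at V/F = 0.3163.
Compositions from xᵢ = zᵢ/(1+V/F(Kᵢ−1)), yᵢ = Kᵢxᵢ:
  diethyl ether: x = 0.1635, y = 0.4726
  ethanol: x = 0.3356, y = 0.2853
  2-propanol: x = 0.1672, y = 0.0853
  1-propanol: x = 0.3336, y = 0.1568

x_ethanol = 0.3356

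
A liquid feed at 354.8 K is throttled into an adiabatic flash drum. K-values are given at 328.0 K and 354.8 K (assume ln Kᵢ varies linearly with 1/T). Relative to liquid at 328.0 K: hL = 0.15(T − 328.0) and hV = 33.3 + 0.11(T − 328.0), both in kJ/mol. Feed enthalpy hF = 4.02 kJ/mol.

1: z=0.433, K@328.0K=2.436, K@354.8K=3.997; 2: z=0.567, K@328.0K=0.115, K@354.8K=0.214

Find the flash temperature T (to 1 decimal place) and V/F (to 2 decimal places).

Adiabatic flash: solve Rachford–Rice at each trial T, then check hF = ψ·hV(T) + (1−ψ)·hL(T).
  T = 328.0 K: K = (2.436, 0.115), RR gives ψ = 0.094, H_out = 3.144 kJ/mol
  T = 354.8 K: K = (3.997, 0.214), RR gives ψ = 0.362, H_out = 15.677 kJ/mol
  T = 341.4 K: K = (3.151, 0.159), RR gives ψ = 0.251, H_out = 10.238 kJ/mol
  T = 334.7 K: K = (2.778, 0.136), RR gives ψ = 0.182, H_out = 7.015 kJ/mol
  T = 331.4 K: K = (2.605, 0.125), RR gives ψ = 0.142, H_out = 5.211 kJ/mol
  T = 329.7 K: K = (2.520, 0.120), RR gives ψ = 0.119, H_out = 4.208 kJ/mol
Linear interpolation between T = 328.0 (H_out = 3.144) and T = 329.7 (H_out = 4.208) on hF = 4.02 gives T ≈ 329.4 K, at which ψ = 0.11.

T = 329.4 K, V/F = 0.11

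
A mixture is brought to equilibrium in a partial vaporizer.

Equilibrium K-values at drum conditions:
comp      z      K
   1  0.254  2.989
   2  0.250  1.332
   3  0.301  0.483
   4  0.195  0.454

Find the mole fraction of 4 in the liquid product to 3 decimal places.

x_4 = 0.257

Let β = V/F and solve Σ zᵢ(Kᵢ−1)/(1+β(Kᵢ−1)) = 0.
Feasibility: ΣzᵢKᵢ = 1.326, Σzᵢ/Kᵢ = 1.325 — both > 1, two phases present.
Newton–Raphson from β = 0.5:
  β = 0.500: g = -0.0318, g' = -0.529 → β = 0.440
Converged at β = 0.440.
Compositions from xᵢ = zᵢ/(1+β(Kᵢ−1)), yᵢ = Kᵢxᵢ:
  1: x = 0.135, y = 0.405
  2: x = 0.218, y = 0.291
  3: x = 0.390, y = 0.188
  4: x = 0.257, y = 0.117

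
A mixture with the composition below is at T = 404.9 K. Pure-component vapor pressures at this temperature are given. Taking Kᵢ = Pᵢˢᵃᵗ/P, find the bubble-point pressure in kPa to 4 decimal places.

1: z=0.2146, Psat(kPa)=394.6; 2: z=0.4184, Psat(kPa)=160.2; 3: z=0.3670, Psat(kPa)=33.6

At the bubble point ψ → 0, so ΣzᵢKᵢ = 1 with Kᵢ = Pᵢˢᵃᵗ/P ⇒ P = ΣzᵢPᵢˢᵃᵗ.
P = 0.2146·394.6 + 0.4184·160.2 + 0.3670·33.6 = 164.0400 kPa

Pbub = 164.0400 kPa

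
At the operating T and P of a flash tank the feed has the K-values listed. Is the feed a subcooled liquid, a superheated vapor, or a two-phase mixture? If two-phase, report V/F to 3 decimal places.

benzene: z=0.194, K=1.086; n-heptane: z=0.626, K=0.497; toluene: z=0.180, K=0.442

subcooled liquid

ΣzᵢKᵢ = 0.601; Σzᵢ/Kᵢ = 1.845.
Since ΣzᵢKᵢ < 1 the mixture is below its bubble point — single liquid phase.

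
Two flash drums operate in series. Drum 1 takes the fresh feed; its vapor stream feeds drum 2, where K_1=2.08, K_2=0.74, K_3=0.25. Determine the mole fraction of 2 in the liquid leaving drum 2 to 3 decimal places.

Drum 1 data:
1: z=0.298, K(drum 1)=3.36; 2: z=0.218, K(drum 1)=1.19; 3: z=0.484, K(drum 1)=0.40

x_2 (drum 2) = 0.272

Drum 1:
Material balance + equilibrium reduce to Σ zᵢ(Kᵢ−1)/(1+ψ₁(Kᵢ−1)) = 0.
Check two-phase: ΣzᵢKᵢ = 1.454 > 1 and Σzᵢ/Kᵢ = 1.482 > 1, so g(0) = 0.454 > 0 and g(1) = -0.482 < 0.
Iterate (Newton) starting at ψ₁ = 0.6:
  ψ₁ = 0.600: g = -0.1255, g' = -0.716 → ψ₁ = 0.425
Converged at ψ₁ = 0.425.
Drum-1 compositions:
  1: x = 0.149, y = 0.500
  2: x = 0.202, y = 0.240
  3: x = 0.649, y = 0.260
Drum-2 feed = drum-1 vapor: z₂ = (0.5002, 0.2401, 0.2598).
Drum 2:
Material balance + equilibrium reduce to Σ zᵢ(Kᵢ−1)/(1+ψ₂(Kᵢ−1)) = 0.
Feasibility: ΣzᵢKᵢ = 1.283, Σzᵢ/Kᵢ = 1.604 — both > 1, two phases present.
Newton iteration, ψ₂⁰ = 0.48:
  ψ₂ = 0.480: g = -0.0200, g' = -0.631 → ψ₂ = 0.448
Converged at ψ₂ = 0.448.
  1: x = 0.337, y = 0.701
  2: x = 0.272, y = 0.201
  3: x = 0.391, y = 0.098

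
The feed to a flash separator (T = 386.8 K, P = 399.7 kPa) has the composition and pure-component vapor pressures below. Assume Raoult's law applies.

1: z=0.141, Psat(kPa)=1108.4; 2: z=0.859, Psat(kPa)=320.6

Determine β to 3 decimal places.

β = 0.228

Raoult's law: Kᵢ = Pᵢˢᵃᵗ/P = Pᵢˢᵃᵗ/399.7.
  K_1 = 1108.4/399.7 = 2.77308, K_2 = 320.6/399.7 = 0.80210
Iterate (Newton) starting at β = 0.39:
  β = 0.390: g = -0.0364, g' = -0.194 → β = 0.203
  β = 0.203: g = 0.0068, g' = -0.276 → β = 0.227
  β = 0.227: g = 0.0002, g' = -0.262 → β = 0.228
Converged at β = 0.228.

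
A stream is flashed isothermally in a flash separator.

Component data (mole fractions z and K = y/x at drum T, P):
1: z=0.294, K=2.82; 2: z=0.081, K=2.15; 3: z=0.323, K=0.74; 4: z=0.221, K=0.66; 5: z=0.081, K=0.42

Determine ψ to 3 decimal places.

Material balance + equilibrium reduce to Σ zᵢ(Kᵢ−1)/(1+ψ(Kᵢ−1)) = 0.
g(0) = ΣzᵢKᵢ − 1 = 0.422 and g(1) = 1 − Σzᵢ/Kᵢ = -0.106, so a root lies in (0, 1).
Newton–Raphson from ψ = 0.5:
  ψ = 0.500: g = 0.0861, g' = -0.430 → ψ = 0.700
  ψ = 0.700: g = 0.0065, g' = -0.375 → ψ = 0.717
  ψ = 0.717: g = 0.0000, g' = -0.373 → ψ = 0.718
Converged at ψ = 0.718.

ψ = 0.718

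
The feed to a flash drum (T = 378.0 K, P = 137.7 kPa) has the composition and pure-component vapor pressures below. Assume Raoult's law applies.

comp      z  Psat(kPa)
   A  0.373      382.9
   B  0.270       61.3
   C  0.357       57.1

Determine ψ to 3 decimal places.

Raoult's law: Kᵢ = Pᵢˢᵃᵗ/P = Pᵢˢᵃᵗ/137.7.
  K_A = 382.9/137.7 = 2.78068, K_B = 61.3/137.7 = 0.44517, K_C = 57.1/137.7 = 0.41467
Newton iteration, ψ⁰ = 0.5:
  ψ = 0.500: g = -0.1514, g' = -0.735 → ψ = 0.294
  ψ = 0.294: g = 0.0046, g' = -0.807 → ψ = 0.300
Converged at ψ = 0.300.

ψ = 0.300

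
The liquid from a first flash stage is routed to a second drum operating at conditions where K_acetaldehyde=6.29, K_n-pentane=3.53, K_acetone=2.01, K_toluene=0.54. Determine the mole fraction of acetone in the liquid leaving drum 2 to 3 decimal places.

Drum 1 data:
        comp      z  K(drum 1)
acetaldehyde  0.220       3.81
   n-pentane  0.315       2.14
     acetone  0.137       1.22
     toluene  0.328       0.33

Drum 1:
Newton–Raphson from ψ₁ = 0.48:
  ψ₁ = 0.480: g = 0.1986, g' = -0.811 → ψ₁ = 0.725
  ψ₁ = 0.725: g = -0.0011, g' = -0.873 → ψ₁ = 0.724
Converged at ψ₁ = 0.724.
Drum-1 compositions:
  acetaldehyde: x = 0.073, y = 0.276
  n-pentane: x = 0.173, y = 0.369
  acetone: x = 0.118, y = 0.144
  toluene: x = 0.637, y = 0.210
Drum-2 feed = drum-1 liquid: z₂ = (0.0725, 0.1726, 0.1182, 0.6367).
Drum 2:
Rachford–Rice: g(ψ₂) = Σ zᵢ(Kᵢ−1)/(1+ψ₂(Kᵢ−1)) = 0.
Check two-phase: ΣzᵢKᵢ = 1.647 > 1 and Σzᵢ/Kᵢ = 1.298 > 1, so g(0) = 0.647 > 0 and g(1) = -0.298 < 0.
Newton–Raphson from ψ₂ = 0.61:
  ψ₂ = 0.610: g = -0.0708, g' = -0.591 → ψ₂ = 0.490
  ψ₂ = 0.490: g = 0.0034, g' = -0.656 → ψ₂ = 0.495
Converged at ψ₂ = 0.495.
  acetaldehyde: x = 0.020, y = 0.126
  n-pentane: x = 0.077, y = 0.270
  acetone: x = 0.079, y = 0.158
  toluene: x = 0.825, y = 0.445

x_acetone (drum 2) = 0.079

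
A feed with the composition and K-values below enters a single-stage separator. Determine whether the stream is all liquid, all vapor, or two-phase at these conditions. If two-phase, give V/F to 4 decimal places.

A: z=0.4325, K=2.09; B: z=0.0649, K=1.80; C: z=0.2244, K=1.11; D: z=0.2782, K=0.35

ΣzᵢKᵢ = 1.3672; Σzᵢ/Kᵢ = 1.2400.
Both exceed 1, so a two-phase solution exists.
Rachford–Rice: g(ψ) = Σ zᵢ(Kᵢ−1)/(1+ψ(Kᵢ−1)) = 0.
Newton iteration, ψ⁰ = 0.5:
  ψ = 0.5000: g = 0.09772, g' = -0.4969 → ψ = 0.6967
  ψ = 0.6967: g = -0.00626, g' = -0.5781 → ψ = 0.6858
Converged at ψ = 0.6858.

two-phase, V/F = 0.6858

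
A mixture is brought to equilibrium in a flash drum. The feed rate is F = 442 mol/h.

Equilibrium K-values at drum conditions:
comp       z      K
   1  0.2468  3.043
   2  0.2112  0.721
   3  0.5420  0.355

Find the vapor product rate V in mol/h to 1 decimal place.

V = 37.3 mol/h

Material balance + equilibrium reduce to Σ zᵢ(Kᵢ−1)/(1+β(Kᵢ−1)) = 0.
g(0) = ΣzᵢKᵢ − 1 = 0.0957 and g(1) = 1 − Σzᵢ/Kᵢ = -0.9008, so a root lies in (0, 1).
Iterate (Newton) starting at β = 0.5:
  β = 0.5000: g = -0.33505, g' = -0.7655 → β = 0.0623
  β = 0.0623: g = 0.02306, g' = -1.0723 → β = 0.0838
  β = 0.0838: g = 0.00057, g' = -1.0201 → β = 0.0844
Converged at β = 0.0844.
Then V = β·F = 0.0844·442 = 37.3 mol/h and L = F − V = 404.7 mol/h.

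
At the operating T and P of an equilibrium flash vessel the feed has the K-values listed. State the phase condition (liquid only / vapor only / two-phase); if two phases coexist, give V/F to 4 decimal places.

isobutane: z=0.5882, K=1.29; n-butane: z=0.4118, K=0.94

vapor only

ΣzᵢKᵢ = 1.1459; Σzᵢ/Kᵢ = 0.8941.
Since Σzᵢ/Kᵢ < 1 the mixture is above its dew point — single vapor phase.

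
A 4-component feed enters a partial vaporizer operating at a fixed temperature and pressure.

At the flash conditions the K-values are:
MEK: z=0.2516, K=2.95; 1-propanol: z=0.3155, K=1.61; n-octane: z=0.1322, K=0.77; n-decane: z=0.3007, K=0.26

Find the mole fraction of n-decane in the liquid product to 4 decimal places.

Let ψ = V/F and solve Σ zᵢ(Kᵢ−1)/(1+ψ(Kᵢ−1)) = 0.
Feasibility: ΣzᵢKᵢ = 1.4302, Σzᵢ/Kᵢ = 1.6095 — both > 1, two phases present.
Newton iteration, ψ⁰ = 0.52:
  ψ = 0.5200: g = -0.00652, g' = -0.7476 → ψ = 0.5113
  ψ = 0.5113: g = -0.00002, g' = -0.7432 → ψ = 0.5112
Converged at ψ = 0.5112.
Compositions from xᵢ = zᵢ/(1+ψ(Kᵢ−1)), yᵢ = Kᵢxᵢ:
  MEK: x = 0.1260, y = 0.3717
  1-propanol: x = 0.2405, y = 0.3872
  n-octane: x = 0.1498, y = 0.1154
  n-decane: x = 0.4837, y = 0.1258

x_n-decane = 0.4837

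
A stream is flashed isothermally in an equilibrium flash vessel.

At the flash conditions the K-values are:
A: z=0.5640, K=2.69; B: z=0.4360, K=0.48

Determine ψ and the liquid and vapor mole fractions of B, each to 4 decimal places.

ψ = 0.8266, x_B = 0.7647, y_B = 0.3671

Newton–Raphson from ψ = 0.6:
  ψ = 0.6000: g = 0.14373, g' = -0.6462 → ψ = 0.8224
  ψ = 0.8224: g = 0.00270, g' = -0.6419 → ψ = 0.8266
Converged at ψ = 0.8266.
Compositions from xᵢ = zᵢ/(1+ψ(Kᵢ−1)), yᵢ = Kᵢxᵢ:
  A: x = 0.2353, y = 0.6329
  B: x = 0.7647, y = 0.3671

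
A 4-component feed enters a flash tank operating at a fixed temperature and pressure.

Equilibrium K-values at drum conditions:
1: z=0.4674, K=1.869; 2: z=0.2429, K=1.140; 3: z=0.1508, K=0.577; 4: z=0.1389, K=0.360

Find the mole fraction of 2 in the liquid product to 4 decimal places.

x_2 = 0.2190

Newton iteration, ψ⁰ = 0.5:
  ψ = 0.5000: g = 0.10330, g' = -0.3421 → ψ = 0.8019
  ψ = 0.8019: g = -0.00922, g' = -0.4283 → ψ = 0.7804
  ψ = 0.7804: g = -0.00013, g' = -0.4164 → ψ = 0.7801
Converged at ψ = 0.7801.
Compositions from xᵢ = zᵢ/(1+ψ(Kᵢ−1)), yᵢ = Kᵢxᵢ:
  1: x = 0.2786, y = 0.5206
  2: x = 0.2190, y = 0.2496
  3: x = 0.2251, y = 0.1299
  4: x = 0.2774, y = 0.0999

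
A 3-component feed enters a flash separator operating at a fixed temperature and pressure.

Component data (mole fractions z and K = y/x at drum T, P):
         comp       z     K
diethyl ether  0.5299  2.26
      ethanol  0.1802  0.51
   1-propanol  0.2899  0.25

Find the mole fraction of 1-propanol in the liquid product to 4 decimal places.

Rachford–Rice: g(β) = Σ zᵢ(Kᵢ−1)/(1+β(Kᵢ−1)) = 0.
g(0) = ΣzᵢKᵢ − 1 = 0.3620 and g(1) = 1 − Σzᵢ/Kᵢ = -0.7474, so a root lies in (0, 1).
Newton–Raphson from β = 0.5:
  β = 0.5000: g = -0.05522, g' = -0.8100 → β = 0.4318
  β = 0.4318: g = -0.00117, g' = -0.7792 → β = 0.4303
Converged at β = 0.4303.
Compositions from xᵢ = zᵢ/(1+β(Kᵢ−1)), yᵢ = Kᵢxᵢ:
  diethyl ether: x = 0.3436, y = 0.7765
  ethanol: x = 0.2284, y = 0.1165
  1-propanol: x = 0.4281, y = 0.1070

x_1-propanol = 0.4281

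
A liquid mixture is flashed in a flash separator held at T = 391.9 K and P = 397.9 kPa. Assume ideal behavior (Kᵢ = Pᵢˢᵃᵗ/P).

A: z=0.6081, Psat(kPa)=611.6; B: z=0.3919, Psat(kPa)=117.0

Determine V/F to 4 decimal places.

V/F = 0.1317

Raoult's law: Kᵢ = Pᵢˢᵃᵗ/P = Pᵢˢᵃᵗ/397.9.
  K_A = 611.6/397.9 = 1.537070, K_B = 117.0/397.9 = 0.294044
Rachford–Rice: g(V/F) = Σ zᵢ(Kᵢ−1)/(1+V/F(Kᵢ−1)) = 0.
Check two-phase: ΣzᵢKᵢ = 1.0499 > 1 and Σzᵢ/Kᵢ = 1.7284 > 1, so g(0) = 0.0499 > 0 and g(1) = -0.7284 < 0.
Newton iteration, V/F⁰ = 0.5:
  V/F = 0.5000: g = -0.17014, g' = -0.5755 → V/F = 0.2044
  V/F = 0.2044: g = -0.02903, g' = -0.4092 → V/F = 0.1334
  V/F = 0.1334: g = -0.00069, g' = -0.3908 → V/F = 0.1317
Converged at V/F = 0.1317.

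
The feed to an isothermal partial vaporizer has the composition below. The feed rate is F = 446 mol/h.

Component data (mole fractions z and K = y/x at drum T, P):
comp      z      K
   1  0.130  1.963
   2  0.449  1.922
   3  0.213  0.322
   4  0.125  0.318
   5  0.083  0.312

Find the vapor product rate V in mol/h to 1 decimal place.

Newton iteration, ψ⁰ = 0.5:
  ψ = 0.500: g = -0.0670, g' = -0.683 → ψ = 0.402
  ψ = 0.402: g = -0.0025, g' = -0.636 → ψ = 0.398
Converged at ψ = 0.398.
Then V = ψ·F = 0.3979·446 = 177.4 mol/h and L = F − V = 268.6 mol/h.

V = 177.4 mol/h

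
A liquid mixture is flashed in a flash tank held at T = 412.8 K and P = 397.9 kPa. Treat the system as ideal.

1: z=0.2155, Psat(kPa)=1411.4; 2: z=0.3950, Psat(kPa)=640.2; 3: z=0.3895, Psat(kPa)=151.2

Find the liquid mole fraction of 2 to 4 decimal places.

x_2 = 0.2876

Raoult's law: Kᵢ = Pᵢˢᵃᵗ/P = Pᵢˢᵃᵗ/397.9.
  K_1 = 1411.4/397.9 = 3.547122, K_2 = 640.2/397.9 = 1.608947, K_3 = 151.2/397.9 = 0.379995
Material balance + equilibrium reduce to Σ zᵢ(Kᵢ−1)/(1+ψ(Kᵢ−1)) = 0.
Check two-phase: ΣzᵢKᵢ = 1.5479 > 1 and Σzᵢ/Kᵢ = 1.3313 > 1, so g(0) = 0.5479 > 0 and g(1) = -0.3313 < 0.
Newton iteration, ψ⁰ = 0.5:
  ψ = 0.5000: g = 0.07583, g' = -0.6710 → ψ = 0.6130
  ψ = 0.6130: g = -0.00009, g' = -0.6804 → ψ = 0.6129
Converged at ψ = 0.6129.
Compositions from xᵢ = zᵢ/(1+ψ(Kᵢ−1)), yᵢ = Kᵢxᵢ:
  1: x = 0.0841, y = 0.2985
  2: x = 0.2876, y = 0.4628
  3: x = 0.6282, y = 0.2387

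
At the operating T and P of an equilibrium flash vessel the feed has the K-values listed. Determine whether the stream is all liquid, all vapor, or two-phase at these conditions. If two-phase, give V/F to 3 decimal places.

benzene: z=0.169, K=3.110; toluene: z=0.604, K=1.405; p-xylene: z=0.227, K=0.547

all vapor

ΣzᵢKᵢ = 1.498; Σzᵢ/Kᵢ = 0.899.
Since Σzᵢ/Kᵢ < 1 the mixture is above its dew point — single vapor phase.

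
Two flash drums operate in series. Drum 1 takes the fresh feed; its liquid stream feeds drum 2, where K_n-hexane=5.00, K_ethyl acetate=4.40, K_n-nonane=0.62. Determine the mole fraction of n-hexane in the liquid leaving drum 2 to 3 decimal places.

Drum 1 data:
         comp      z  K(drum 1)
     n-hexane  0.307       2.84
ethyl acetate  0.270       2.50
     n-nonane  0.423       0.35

Drum 1:
Material balance + equilibrium reduce to Σ zᵢ(Kᵢ−1)/(1+ψ₁(Kᵢ−1)) = 0.
Feasibility: ΣzᵢKᵢ = 1.695, Σzᵢ/Kᵢ = 1.425 — both > 1, two phases present.
Newton iteration, ψ₁⁰ = 0.33:
  ψ₁ = 0.330: g = 0.2723, g' = -0.964 → ψ₁ = 0.613
  ψ₁ = 0.613: g = 0.0198, g' = -0.888 → ψ₁ = 0.635
Converged at ψ₁ = 0.635.
Drum-1 compositions:
  n-hexane: x = 0.142, y = 0.402
  ethyl acetate: x = 0.138, y = 0.346
  n-nonane: x = 0.720, y = 0.252
Drum-2 feed = drum-1 liquid: z₂ = (0.1416, 0.1383, 0.7201).
Drum 2:
Rachford–Rice: g(ψ₂) = Σ zᵢ(Kᵢ−1)/(1+ψ₂(Kᵢ−1)) = 0.
Check two-phase: ΣzᵢKᵢ = 1.763 > 1 and Σzᵢ/Kᵢ = 1.221 > 1, so g(0) = 0.763 > 0 and g(1) = -0.221 < 0.
Iterate (Newton) starting at ψ₂ = 0.5:
  ψ₂ = 0.500: g = 0.0252, g' = -0.630 → ψ₂ = 0.540
  ψ₂ = 0.540: g = 0.0008, g' = -0.590 → ψ₂ = 0.541
Converged at ψ₂ = 0.541.
  n-hexane: x = 0.045, y = 0.224
  ethyl acetate: x = 0.049, y = 0.214
  n-nonane: x = 0.907, y = 0.562

x_n-hexane (drum 2) = 0.045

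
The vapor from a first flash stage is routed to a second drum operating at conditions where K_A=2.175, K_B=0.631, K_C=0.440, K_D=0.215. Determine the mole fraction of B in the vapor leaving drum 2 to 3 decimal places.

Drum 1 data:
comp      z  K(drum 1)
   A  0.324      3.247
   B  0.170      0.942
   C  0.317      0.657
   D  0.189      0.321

Drum 1:
Let ψ₁ = V/F and solve Σ zᵢ(Kᵢ−1)/(1+ψ₁(Kᵢ−1)) = 0.
Check two-phase: ΣzᵢKᵢ = 1.481 > 1 and Σzᵢ/Kᵢ = 1.352 > 1, so g(0) = 0.481 > 0 and g(1) = -0.352 < 0.
Newton–Raphson from ψ₁ = 0.5:
  ψ₁ = 0.500: g = 0.0072, g' = -0.617 → ψ₁ = 0.512
Converged at ψ₁ = 0.512.
Drum-1 compositions:
  A: x = 0.151, y = 0.489
  B: x = 0.175, y = 0.165
  C: x = 0.384, y = 0.253
  D: x = 0.290, y = 0.093
Drum-2 feed = drum-1 vapor: z₂ = (0.4894, 0.1650, 0.2526, 0.0930).
Drum 2:
Let ψ₂ = V/F and solve Σ zᵢ(Kᵢ−1)/(1+ψ₂(Kᵢ−1)) = 0.
Feasibility: ΣzᵢKᵢ = 1.300, Σzᵢ/Kᵢ = 1.493 — both > 1, two phases present.
Newton iteration, ψ₂⁰ = 0.59:
  ψ₂ = 0.590: g = -0.0854, g' = -0.648 → ψ₂ = 0.458
  ψ₂ = 0.458: g = -0.0037, g' = -0.601 → ψ₂ = 0.452
Converged at ψ₂ = 0.452.
  A: x = 0.320, y = 0.695
  B: x = 0.198, y = 0.125
  C: x = 0.338, y = 0.149
  D: x = 0.144, y = 0.031

y_B (drum 2) = 0.125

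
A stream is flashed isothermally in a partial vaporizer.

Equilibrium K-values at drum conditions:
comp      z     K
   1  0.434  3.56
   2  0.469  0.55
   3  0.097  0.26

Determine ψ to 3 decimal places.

ψ = 0.625

Let ψ = V/F and solve Σ zᵢ(Kᵢ−1)/(1+ψ(Kᵢ−1)) = 0.
Feasibility: ΣzᵢKᵢ = 1.828, Σzᵢ/Kᵢ = 1.348 — both > 1, two phases present.
Newton iteration, ψ⁰ = 0.5:
  ψ = 0.500: g = 0.1010, g' = -0.839 → ψ = 0.620
  ψ = 0.620: g = 0.0038, g' = -0.789 → ψ = 0.625
Converged at ψ = 0.625.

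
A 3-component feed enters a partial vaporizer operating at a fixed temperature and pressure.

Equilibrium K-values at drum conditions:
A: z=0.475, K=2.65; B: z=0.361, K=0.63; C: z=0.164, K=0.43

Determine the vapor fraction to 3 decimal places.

ψ = 0.754

Let ψ = V/F and solve Σ zᵢ(Kᵢ−1)/(1+ψ(Kᵢ−1)) = 0.
Feasibility: ΣzᵢKᵢ = 1.557, Σzᵢ/Kᵢ = 1.134 — both > 1, two phases present.
Newton–Raphson from ψ = 0.62:
  ψ = 0.620: g = 0.0695, g' = -0.527 → ψ = 0.752
  ψ = 0.752: g = 0.0011, g' = -0.516 → ψ = 0.754
Converged at ψ = 0.754.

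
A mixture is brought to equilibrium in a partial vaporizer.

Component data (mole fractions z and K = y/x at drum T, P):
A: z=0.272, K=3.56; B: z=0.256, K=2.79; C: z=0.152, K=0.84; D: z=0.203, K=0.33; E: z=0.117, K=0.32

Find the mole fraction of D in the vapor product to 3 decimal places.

y_D = 0.129

Material balance + equilibrium reduce to Σ zᵢ(Kᵢ−1)/(1+ψ(Kᵢ−1)) = 0.
Check two-phase: ΣzᵢKᵢ = 1.915 > 1 and Σzᵢ/Kᵢ = 1.330 > 1, so g(0) = 0.915 > 0 and g(1) = -0.330 < 0.
Newton iteration, ψ⁰ = 0.44:
  ψ = 0.440: g = 0.2513, g' = -0.949 → ψ = 0.705
  ψ = 0.705: g = 0.0130, g' = -0.919 → ψ = 0.719
Converged at ψ = 0.719.
Compositions from xᵢ = zᵢ/(1+ψ(Kᵢ−1)), yᵢ = Kᵢxᵢ:
  A: x = 0.096, y = 0.341
  B: x = 0.112, y = 0.312
  C: x = 0.172, y = 0.144
  D: x = 0.392, y = 0.129
  E: x = 0.229, y = 0.073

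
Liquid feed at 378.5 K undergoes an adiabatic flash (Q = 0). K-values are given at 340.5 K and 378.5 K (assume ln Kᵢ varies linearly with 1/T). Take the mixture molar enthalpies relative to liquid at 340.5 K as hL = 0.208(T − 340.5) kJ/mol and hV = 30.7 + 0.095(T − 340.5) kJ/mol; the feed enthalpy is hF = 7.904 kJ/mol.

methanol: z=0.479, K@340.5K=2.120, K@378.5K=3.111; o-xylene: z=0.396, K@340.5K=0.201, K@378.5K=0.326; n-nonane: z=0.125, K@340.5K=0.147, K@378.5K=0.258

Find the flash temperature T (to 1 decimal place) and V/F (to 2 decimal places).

T = 348.4 K, V/F = 0.21

Adiabatic flash: solve Rachford–Rice at each trial T, then check hF = ψ·hV(T) + (1−ψ)·hL(T).
  T = 340.5 K: K = (2.120, 0.201, 0.147), RR gives ψ = 0.125, H_out = 3.828 kJ/mol
  T = 378.5 K: K = (3.111, 0.326, 0.258), RR gives ψ = 0.447, H_out = 19.695 kJ/mol
  T = 359.5 K: K = (2.594, 0.259, 0.198), RR gives ψ = 0.307, H_out = 12.717 kJ/mol
  T = 350.0 K: K = (2.352, 0.229, 0.171), RR gives ψ = 0.225, H_out = 8.634 kJ/mol
  T = 345.2 K: K = (2.233, 0.215, 0.159), RR gives ψ = 0.177, H_out = 6.320 kJ/mol
  T = 347.6 K: K = (2.292, 0.222, 0.165), RR gives ψ = 0.202, H_out = 7.502 kJ/mol
  T = 348.8 K: K = (2.322, 0.225, 0.168), RR gives ψ = 0.213, H_out = 8.074 kJ/mol
Linear interpolation between T = 347.6 (H_out = 7.502) and T = 348.8 (H_out = 8.074) on hF = 7.904 gives T ≈ 348.4 K, at which ψ = 0.21.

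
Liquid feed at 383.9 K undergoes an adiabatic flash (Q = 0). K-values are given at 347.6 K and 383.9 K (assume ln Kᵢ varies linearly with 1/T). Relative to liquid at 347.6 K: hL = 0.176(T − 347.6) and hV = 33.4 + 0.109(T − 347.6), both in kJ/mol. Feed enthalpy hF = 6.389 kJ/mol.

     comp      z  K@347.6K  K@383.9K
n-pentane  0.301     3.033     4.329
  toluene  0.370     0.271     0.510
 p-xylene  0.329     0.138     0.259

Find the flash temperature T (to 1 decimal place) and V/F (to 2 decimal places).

Adiabatic flash: solve Rachford–Rice at each trial T, then check hF = ψ·hV(T) + (1−ψ)·hL(T).
  T = 347.6 K: K = (3.033, 0.271, 0.138), RR gives ψ = 0.036, H_out = 1.214 kJ/mol
  T = 383.9 K: K = (4.329, 0.510, 0.259), RR gives ψ = 0.281, H_out = 15.081 kJ/mol
  T = 365.8 K: K = (3.657, 0.378, 0.192), RR gives ψ = 0.160, H_out = 8.362 kJ/mol
  T = 356.7 K: K = (3.339, 0.321, 0.164), RR gives ψ = 0.101, H_out = 4.898 kJ/mol
  T = 361.2 K: K = (3.495, 0.349, 0.177), RR gives ψ = 0.130, H_out = 6.630 kJ/mol
  T = 358.9 K: K = (3.414, 0.335, 0.170), RR gives ψ = 0.115, H_out = 5.750 kJ/mol
Linear interpolation between T = 358.9 (H_out = 5.750) and T = 361.2 (H_out = 6.630) on hF = 6.389 gives T ≈ 360.6 K, at which ψ = 0.13.

T = 360.6 K, V/F = 0.13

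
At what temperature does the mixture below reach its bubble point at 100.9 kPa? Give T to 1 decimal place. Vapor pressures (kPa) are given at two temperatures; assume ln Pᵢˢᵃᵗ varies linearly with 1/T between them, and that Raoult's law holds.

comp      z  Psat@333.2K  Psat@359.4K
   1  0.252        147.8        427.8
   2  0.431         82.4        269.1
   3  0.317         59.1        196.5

Bubble-point temperature: ΣzᵢPᵢˢᵃᵗ(T) = P. Interpolate ln Pᵢˢᵃᵗ = aᵢ + bᵢ/T.
  T = 333.2 K: ΣzᵢPᵢˢᵃᵗ = 91.49 kPa
  T = 359.4 K: ΣzᵢPᵢˢᵃᵗ = 286.08 kPa
  T = 346.3 K: ΣzᵢPᵢˢᵃᵗ = 165.23 kPa
  T = 339.8 K: ΣzᵢPᵢˢᵃᵗ = 123.92 kPa
  T = 336.5 K: ΣzᵢPᵢˢᵃᵗ = 106.63 kPa
  T = 334.9 K: ΣzᵢPᵢˢᵃᵗ = 99.04 kPa
Interpolating between 334.9 K and 336.5 K gives T ≈ 335.3 K.

T = 335.3 K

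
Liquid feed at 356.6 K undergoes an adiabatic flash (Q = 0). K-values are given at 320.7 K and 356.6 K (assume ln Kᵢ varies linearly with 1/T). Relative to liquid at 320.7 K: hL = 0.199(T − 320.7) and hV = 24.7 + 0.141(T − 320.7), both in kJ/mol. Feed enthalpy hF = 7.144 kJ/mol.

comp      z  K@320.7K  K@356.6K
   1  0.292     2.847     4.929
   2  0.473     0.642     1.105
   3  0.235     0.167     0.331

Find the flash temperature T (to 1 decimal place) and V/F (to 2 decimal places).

T = 325.5 K, V/F = 0.25

Adiabatic flash: solve Rachford–Rice at each trial T, then check hF = ψ·hV(T) + (1−ψ)·hL(T).
  T = 320.7 K: K = (2.847, 0.642, 0.167), RR gives ψ = 0.172, H_out = 4.259 kJ/mol
  T = 356.6 K: K = (4.929, 1.105, 0.331), RR gives ψ = 0.779, H_out = 24.767 kJ/mol
  T = 338.6 K: K = (3.798, 0.854, 0.239), RR gives ψ = 0.470, H_out = 14.694 kJ/mol
  T = 329.6 K: K = (3.299, 0.743, 0.201), RR gives ψ = 0.322, H_out = 9.559 kJ/mol
  T = 325.1 K: K = (3.065, 0.691, 0.183), RR gives ψ = 0.247, H_out = 6.924 kJ/mol
  T = 327.4 K: K = (3.183, 0.717, 0.192), RR gives ψ = 0.286, H_out = 8.279 kJ/mol
Linear interpolation between T = 325.1 (H_out = 6.924) and T = 327.4 (H_out = 8.279) on hF = 7.144 gives T ≈ 325.5 K, at which ψ = 0.25.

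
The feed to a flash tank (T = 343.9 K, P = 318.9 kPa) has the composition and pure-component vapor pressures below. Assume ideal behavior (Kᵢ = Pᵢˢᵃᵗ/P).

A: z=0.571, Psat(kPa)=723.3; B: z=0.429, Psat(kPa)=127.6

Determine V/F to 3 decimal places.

Raoult's law: Kᵢ = Pᵢˢᵃᵗ/P = Pᵢˢᵃᵗ/318.9.
  K_A = 723.3/318.9 = 2.26811, K_B = 127.6/318.9 = 0.40013
Material balance + equilibrium reduce to Σ zᵢ(Kᵢ−1)/(1+V/F(Kᵢ−1)) = 0.
g(0) = ΣzᵢKᵢ − 1 = 0.467 and g(1) = 1 − Σzᵢ/Kᵢ = -0.324, so a root lies in (0, 1).
Newton–Raphson from V/F = 0.5:
  V/F = 0.500: g = 0.0755, g' = -0.659 → V/F = 0.615
  V/F = 0.615: g = -0.0007, g' = -0.677 → V/F = 0.614
Converged at V/F = 0.614.

V/F = 0.614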